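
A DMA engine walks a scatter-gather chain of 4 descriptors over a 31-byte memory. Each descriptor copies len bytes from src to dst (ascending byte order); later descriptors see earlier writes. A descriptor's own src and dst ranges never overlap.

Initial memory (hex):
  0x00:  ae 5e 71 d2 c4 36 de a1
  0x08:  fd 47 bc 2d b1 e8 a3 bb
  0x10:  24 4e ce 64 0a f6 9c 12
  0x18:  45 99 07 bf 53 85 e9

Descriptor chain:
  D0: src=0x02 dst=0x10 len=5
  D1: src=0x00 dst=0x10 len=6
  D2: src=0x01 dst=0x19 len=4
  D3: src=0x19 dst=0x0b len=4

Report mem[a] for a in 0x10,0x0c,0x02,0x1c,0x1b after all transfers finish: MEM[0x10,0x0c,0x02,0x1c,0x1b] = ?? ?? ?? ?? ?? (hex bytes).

[0] 0x02->0x10 len=5 : 71 d2 c4 36 de
[1] 0x00->0x10 len=6 : ae 5e 71 d2 c4 36
[2] 0x01->0x19 len=4 : 5e 71 d2 c4
[3] 0x19->0x0b len=4 : 5e 71 d2 c4
query mem[0x10]=0xae, mem[0x0c]=0x71, mem[0x02]=0x71, mem[0x1c]=0xc4, mem[0x1b]=0xd2

MEM[0x10,0x0c,0x02,0x1c,0x1b] = ae 71 71 c4 d2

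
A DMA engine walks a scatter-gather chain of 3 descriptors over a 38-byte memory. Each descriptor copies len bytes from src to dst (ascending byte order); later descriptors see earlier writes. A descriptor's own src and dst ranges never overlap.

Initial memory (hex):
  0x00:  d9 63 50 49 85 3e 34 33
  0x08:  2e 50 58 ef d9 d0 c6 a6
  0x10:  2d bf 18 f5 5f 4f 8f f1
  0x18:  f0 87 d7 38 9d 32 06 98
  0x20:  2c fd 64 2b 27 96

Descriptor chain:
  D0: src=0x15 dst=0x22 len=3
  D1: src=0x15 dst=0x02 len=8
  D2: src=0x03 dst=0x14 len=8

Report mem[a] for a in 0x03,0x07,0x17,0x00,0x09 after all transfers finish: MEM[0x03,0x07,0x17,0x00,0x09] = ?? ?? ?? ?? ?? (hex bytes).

  after D0: wrote 3B at 0x22 = 4f8ff1
  after D1: wrote 8B at 0x02 = 4f8ff1f087d7389d
  after D2: wrote 8B at 0x14 = 8ff1f087d7389d58
query mem[0x03]=0x8f, mem[0x07]=0xd7, mem[0x17]=0x87, mem[0x00]=0xd9, mem[0x09]=0x9d

MEM[0x03,0x07,0x17,0x00,0x09] = 8f d7 87 d9 9d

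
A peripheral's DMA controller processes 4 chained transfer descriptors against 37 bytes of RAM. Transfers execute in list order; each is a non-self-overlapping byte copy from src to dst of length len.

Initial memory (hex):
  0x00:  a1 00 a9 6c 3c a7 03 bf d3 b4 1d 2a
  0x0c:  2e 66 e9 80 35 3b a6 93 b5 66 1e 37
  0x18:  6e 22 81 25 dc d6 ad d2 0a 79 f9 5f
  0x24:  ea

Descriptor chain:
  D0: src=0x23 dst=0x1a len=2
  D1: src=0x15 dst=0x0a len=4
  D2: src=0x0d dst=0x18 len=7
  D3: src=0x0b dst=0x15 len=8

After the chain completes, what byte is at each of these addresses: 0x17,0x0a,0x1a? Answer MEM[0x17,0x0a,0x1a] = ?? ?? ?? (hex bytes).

[0] 0x23->0x1a len=2 : 5f ea
[1] 0x15->0x0a len=4 : 66 1e 37 6e
[2] 0x0d->0x18 len=7 : 6e e9 80 35 3b a6 93
[3] 0x0b->0x15 len=8 : 1e 37 6e e9 80 35 3b a6
query mem[0x17]=0x6e, mem[0x0a]=0x66, mem[0x1a]=0x35

MEM[0x17,0x0a,0x1a] = 6e 66 35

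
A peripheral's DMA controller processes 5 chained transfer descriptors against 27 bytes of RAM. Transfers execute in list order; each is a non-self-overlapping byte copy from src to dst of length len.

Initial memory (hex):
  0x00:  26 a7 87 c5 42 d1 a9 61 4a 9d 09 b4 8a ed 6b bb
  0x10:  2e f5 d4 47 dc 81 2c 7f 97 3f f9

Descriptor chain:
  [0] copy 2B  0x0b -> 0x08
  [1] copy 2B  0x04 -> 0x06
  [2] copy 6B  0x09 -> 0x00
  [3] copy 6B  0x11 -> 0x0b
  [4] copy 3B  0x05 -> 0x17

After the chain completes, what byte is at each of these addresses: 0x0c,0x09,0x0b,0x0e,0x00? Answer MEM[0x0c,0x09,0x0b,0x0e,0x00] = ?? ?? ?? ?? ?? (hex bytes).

MEM[0x0c,0x09,0x0b,0x0e,0x00] = d4 8a f5 dc 8a

  after D0: wrote 2B at 0x08 = b48a
  after D1: wrote 2B at 0x06 = 42d1
  after D2: wrote 6B at 0x00 = 8a09b48aed6b
  after D3: wrote 6B at 0x0b = f5d447dc812c
  after D4: wrote 3B at 0x17 = 6b42d1
query mem[0x0c]=0xd4, mem[0x09]=0x8a, mem[0x0b]=0xf5, mem[0x0e]=0xdc, mem[0x00]=0x8a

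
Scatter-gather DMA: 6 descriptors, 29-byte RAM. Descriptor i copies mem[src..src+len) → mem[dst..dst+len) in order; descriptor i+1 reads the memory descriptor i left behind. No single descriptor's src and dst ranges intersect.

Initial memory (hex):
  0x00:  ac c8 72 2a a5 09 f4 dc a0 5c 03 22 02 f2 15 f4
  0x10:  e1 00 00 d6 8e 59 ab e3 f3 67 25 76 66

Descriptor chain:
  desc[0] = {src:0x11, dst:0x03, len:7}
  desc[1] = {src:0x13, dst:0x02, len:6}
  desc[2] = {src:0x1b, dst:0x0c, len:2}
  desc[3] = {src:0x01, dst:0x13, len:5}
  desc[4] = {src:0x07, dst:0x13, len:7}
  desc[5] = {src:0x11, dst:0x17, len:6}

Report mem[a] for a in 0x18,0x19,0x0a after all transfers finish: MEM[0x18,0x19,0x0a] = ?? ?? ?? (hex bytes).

MEM[0x18,0x19,0x0a] = 00 f3 03

#0 dst[0x03+7] := {0x00,0x00,0xd6,0x8e,0x59,0xab,0xe3}
#1 dst[0x02+6] := {0xd6,0x8e,0x59,0xab,0xe3,0xf3}
#2 dst[0x0c+2] := {0x76,0x66}
#3 dst[0x13+5] := {0xc8,0xd6,0x8e,0x59,0xab}
#4 dst[0x13+7] := {0xf3,0xab,0xe3,0x03,0x22,0x76,0x66}
#5 dst[0x17+6] := {0x00,0x00,0xf3,0xab,0xe3,0x03}
query mem[0x18]=0x00, mem[0x19]=0xf3, mem[0x0a]=0x03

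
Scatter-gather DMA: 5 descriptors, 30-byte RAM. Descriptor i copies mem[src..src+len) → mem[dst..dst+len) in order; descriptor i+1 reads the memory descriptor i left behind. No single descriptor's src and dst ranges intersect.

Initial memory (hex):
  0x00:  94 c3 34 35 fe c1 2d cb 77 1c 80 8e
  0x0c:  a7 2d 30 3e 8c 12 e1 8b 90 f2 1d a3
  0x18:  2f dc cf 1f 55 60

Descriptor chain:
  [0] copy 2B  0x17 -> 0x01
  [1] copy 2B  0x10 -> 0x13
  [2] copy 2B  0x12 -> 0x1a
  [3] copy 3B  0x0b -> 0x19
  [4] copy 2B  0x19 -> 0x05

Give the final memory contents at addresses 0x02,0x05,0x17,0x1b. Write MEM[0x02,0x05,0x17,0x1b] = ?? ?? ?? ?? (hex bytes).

MEM[0x02,0x05,0x17,0x1b] = 2f 8e a3 2d

D0: mem[0x01..0x02] <- [a3 2f]
D1: mem[0x13..0x14] <- [8c 12]
D2: mem[0x1a..0x1b] <- [e1 8c]
D3: mem[0x19..0x1b] <- [8e a7 2d]
D4: mem[0x05..0x06] <- [8e a7]
query mem[0x02]=0x2f, mem[0x05]=0x8e, mem[0x17]=0xa3, mem[0x1b]=0x2d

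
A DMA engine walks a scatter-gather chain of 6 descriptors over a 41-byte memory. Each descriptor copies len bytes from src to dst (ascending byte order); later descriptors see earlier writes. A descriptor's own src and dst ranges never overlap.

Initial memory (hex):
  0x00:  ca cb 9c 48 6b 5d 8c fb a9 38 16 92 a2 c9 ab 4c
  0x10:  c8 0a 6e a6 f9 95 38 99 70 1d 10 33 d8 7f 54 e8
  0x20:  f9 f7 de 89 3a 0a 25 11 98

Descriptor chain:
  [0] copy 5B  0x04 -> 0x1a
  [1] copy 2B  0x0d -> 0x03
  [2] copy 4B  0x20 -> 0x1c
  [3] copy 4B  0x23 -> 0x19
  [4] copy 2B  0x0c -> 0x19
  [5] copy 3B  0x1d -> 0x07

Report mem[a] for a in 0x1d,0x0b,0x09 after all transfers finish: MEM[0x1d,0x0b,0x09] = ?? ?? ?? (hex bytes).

MEM[0x1d,0x0b,0x09] = f7 92 89

#0 dst[0x1a+5] := {0x6b,0x5d,0x8c,0xfb,0xa9}
#1 dst[0x03+2] := {0xc9,0xab}
#2 dst[0x1c+4] := {0xf9,0xf7,0xde,0x89}
#3 dst[0x19+4] := {0x89,0x3a,0x0a,0x25}
#4 dst[0x19+2] := {0xa2,0xc9}
#5 dst[0x07+3] := {0xf7,0xde,0x89}
query mem[0x1d]=0xf7, mem[0x0b]=0x92, mem[0x09]=0x89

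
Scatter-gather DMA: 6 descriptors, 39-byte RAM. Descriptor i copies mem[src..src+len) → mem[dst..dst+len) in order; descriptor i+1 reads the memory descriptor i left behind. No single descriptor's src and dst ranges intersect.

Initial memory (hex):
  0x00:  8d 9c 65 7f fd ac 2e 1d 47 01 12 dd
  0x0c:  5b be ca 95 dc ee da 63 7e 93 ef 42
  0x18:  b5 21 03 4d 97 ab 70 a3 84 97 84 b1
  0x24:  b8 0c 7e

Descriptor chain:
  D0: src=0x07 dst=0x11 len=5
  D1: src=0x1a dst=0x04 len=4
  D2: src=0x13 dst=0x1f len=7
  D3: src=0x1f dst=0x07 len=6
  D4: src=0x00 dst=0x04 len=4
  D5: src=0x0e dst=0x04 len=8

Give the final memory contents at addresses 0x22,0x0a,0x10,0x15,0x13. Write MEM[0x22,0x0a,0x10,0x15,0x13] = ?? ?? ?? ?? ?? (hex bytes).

[0] 0x07->0x11 len=5 : 1d 47 01 12 dd
[1] 0x1a->0x04 len=4 : 03 4d 97 ab
[2] 0x13->0x1f len=7 : 01 12 dd ef 42 b5 21
[3] 0x1f->0x07 len=6 : 01 12 dd ef 42 b5
[4] 0x00->0x04 len=4 : 8d 9c 65 7f
[5] 0x0e->0x04 len=8 : ca 95 dc 1d 47 01 12 dd
query mem[0x22]=0xef, mem[0x0a]=0x12, mem[0x10]=0xdc, mem[0x15]=0xdd, mem[0x13]=0x01

MEM[0x22,0x0a,0x10,0x15,0x13] = ef 12 dc dd 01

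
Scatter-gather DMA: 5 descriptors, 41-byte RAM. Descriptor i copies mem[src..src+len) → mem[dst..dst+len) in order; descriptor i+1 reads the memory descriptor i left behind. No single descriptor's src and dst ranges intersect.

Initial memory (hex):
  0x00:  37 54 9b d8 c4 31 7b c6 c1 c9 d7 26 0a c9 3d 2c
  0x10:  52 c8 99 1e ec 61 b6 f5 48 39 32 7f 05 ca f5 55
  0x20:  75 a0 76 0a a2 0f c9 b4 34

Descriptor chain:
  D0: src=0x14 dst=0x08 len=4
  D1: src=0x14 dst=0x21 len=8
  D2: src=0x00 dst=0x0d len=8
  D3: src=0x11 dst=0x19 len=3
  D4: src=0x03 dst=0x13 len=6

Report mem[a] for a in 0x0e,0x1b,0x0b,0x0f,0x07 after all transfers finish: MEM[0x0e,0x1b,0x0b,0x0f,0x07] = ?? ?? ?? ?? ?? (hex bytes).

MEM[0x0e,0x1b,0x0b,0x0f,0x07] = 54 7b f5 9b c6

  after D0: wrote 4B at 0x08 = ec61b6f5
  after D1: wrote 8B at 0x21 = ec61b6f54839327f
  after D2: wrote 8B at 0x0d = 37549bd8c4317bc6
  after D3: wrote 3B at 0x19 = c4317b
  after D4: wrote 6B at 0x13 = d8c4317bc6ec
query mem[0x0e]=0x54, mem[0x1b]=0x7b, mem[0x0b]=0xf5, mem[0x0f]=0x9b, mem[0x07]=0xc6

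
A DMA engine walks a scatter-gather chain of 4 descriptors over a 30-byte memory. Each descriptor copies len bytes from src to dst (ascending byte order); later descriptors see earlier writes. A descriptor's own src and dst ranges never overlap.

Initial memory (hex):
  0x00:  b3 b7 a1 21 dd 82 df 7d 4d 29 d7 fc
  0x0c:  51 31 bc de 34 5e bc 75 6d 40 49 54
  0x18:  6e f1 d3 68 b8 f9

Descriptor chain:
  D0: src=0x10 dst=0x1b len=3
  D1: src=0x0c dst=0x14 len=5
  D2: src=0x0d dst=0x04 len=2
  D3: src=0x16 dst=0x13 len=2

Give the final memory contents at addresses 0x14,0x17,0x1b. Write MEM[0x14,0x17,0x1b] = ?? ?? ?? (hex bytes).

  after D0: wrote 3B at 0x1b = 345ebc
  after D1: wrote 5B at 0x14 = 5131bcde34
  after D2: wrote 2B at 0x04 = 31bc
  after D3: wrote 2B at 0x13 = bcde
query mem[0x14]=0xde, mem[0x17]=0xde, mem[0x1b]=0x34

MEM[0x14,0x17,0x1b] = de de 34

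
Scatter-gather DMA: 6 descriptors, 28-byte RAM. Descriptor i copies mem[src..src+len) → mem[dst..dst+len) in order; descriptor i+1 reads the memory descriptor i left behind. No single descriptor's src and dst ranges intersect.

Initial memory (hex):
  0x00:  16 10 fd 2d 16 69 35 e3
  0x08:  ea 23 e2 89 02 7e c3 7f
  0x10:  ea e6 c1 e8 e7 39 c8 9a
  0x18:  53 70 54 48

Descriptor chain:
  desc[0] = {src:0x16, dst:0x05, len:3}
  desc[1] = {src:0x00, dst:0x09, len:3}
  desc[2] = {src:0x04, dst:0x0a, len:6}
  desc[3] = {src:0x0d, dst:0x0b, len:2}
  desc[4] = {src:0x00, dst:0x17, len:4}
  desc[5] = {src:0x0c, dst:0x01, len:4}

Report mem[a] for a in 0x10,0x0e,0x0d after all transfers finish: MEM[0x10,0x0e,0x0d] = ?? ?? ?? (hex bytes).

[0] 0x16->0x05 len=3 : c8 9a 53
[1] 0x00->0x09 len=3 : 16 10 fd
[2] 0x04->0x0a len=6 : 16 c8 9a 53 ea 16
[3] 0x0d->0x0b len=2 : 53 ea
[4] 0x00->0x17 len=4 : 16 10 fd 2d
[5] 0x0c->0x01 len=4 : ea 53 ea 16
query mem[0x10]=0xea, mem[0x0e]=0xea, mem[0x0d]=0x53

MEM[0x10,0x0e,0x0d] = ea ea 53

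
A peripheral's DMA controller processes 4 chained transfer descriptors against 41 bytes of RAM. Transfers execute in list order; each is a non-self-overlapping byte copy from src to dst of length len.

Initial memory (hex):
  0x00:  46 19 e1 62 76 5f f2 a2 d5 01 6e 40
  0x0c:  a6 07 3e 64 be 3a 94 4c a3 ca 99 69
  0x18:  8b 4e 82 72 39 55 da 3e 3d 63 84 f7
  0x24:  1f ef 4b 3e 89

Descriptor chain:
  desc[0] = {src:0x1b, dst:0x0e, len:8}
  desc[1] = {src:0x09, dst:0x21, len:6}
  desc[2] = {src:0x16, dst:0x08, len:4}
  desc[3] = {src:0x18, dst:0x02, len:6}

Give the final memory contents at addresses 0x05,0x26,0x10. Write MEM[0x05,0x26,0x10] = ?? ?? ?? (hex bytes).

[0] 0x1b->0x0e len=8 : 72 39 55 da 3e 3d 63 84
[1] 0x09->0x21 len=6 : 01 6e 40 a6 07 72
[2] 0x16->0x08 len=4 : 99 69 8b 4e
[3] 0x18->0x02 len=6 : 8b 4e 82 72 39 55
query mem[0x05]=0x72, mem[0x26]=0x72, mem[0x10]=0x55

MEM[0x05,0x26,0x10] = 72 72 55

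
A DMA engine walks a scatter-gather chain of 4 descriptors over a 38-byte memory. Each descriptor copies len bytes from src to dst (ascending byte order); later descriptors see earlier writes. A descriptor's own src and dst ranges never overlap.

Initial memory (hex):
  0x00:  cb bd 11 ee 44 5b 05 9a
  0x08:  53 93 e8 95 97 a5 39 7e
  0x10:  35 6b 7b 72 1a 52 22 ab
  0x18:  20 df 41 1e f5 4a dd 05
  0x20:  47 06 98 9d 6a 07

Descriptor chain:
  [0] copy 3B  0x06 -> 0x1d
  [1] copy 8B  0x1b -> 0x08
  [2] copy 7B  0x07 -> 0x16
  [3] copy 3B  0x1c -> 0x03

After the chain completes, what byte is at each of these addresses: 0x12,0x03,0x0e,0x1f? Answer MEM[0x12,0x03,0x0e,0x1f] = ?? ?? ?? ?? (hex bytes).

MEM[0x12,0x03,0x0e,0x1f] = 7b 47 06 53

D0: mem[0x1d..0x1f] <- [05 9a 53]
D1: mem[0x08..0x0f] <- [1e f5 05 9a 53 47 06 98]
D2: mem[0x16..0x1c] <- [9a 1e f5 05 9a 53 47]
D3: mem[0x03..0x05] <- [47 05 9a]
query mem[0x12]=0x7b, mem[0x03]=0x47, mem[0x0e]=0x06, mem[0x1f]=0x53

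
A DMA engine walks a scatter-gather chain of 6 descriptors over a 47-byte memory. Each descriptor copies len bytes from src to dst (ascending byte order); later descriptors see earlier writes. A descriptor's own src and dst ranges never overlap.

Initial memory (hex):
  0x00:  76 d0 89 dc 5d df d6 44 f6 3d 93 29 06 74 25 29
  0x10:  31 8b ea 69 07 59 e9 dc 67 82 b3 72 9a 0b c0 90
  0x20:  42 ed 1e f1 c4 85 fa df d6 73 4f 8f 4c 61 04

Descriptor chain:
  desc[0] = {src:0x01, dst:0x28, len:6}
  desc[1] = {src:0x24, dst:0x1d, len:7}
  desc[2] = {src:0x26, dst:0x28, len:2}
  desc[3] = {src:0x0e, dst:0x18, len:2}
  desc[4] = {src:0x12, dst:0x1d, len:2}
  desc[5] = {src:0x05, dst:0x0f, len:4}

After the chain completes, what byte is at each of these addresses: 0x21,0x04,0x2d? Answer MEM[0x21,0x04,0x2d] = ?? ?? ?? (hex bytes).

MEM[0x21,0x04,0x2d] = d0 5d d6

[0] 0x01->0x28 len=6 : d0 89 dc 5d df d6
[1] 0x24->0x1d len=7 : c4 85 fa df d0 89 dc
[2] 0x26->0x28 len=2 : fa df
[3] 0x0e->0x18 len=2 : 25 29
[4] 0x12->0x1d len=2 : ea 69
[5] 0x05->0x0f len=4 : df d6 44 f6
query mem[0x21]=0xd0, mem[0x04]=0x5d, mem[0x2d]=0xd6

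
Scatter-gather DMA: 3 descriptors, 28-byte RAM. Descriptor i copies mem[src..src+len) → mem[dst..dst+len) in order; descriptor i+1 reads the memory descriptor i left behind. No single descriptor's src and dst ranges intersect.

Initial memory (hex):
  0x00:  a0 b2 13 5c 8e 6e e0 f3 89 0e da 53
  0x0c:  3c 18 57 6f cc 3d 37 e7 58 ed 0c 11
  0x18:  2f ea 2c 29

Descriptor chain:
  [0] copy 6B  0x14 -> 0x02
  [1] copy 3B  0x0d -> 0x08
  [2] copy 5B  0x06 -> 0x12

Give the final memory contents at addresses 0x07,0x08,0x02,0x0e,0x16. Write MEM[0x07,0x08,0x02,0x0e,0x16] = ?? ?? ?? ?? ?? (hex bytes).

MEM[0x07,0x08,0x02,0x0e,0x16] = ea 18 58 57 6f

#0 dst[0x02+6] := {0x58,0xed,0x0c,0x11,0x2f,0xea}
#1 dst[0x08+3] := {0x18,0x57,0x6f}
#2 dst[0x12+5] := {0x2f,0xea,0x18,0x57,0x6f}
query mem[0x07]=0xea, mem[0x08]=0x18, mem[0x02]=0x58, mem[0x0e]=0x57, mem[0x16]=0x6f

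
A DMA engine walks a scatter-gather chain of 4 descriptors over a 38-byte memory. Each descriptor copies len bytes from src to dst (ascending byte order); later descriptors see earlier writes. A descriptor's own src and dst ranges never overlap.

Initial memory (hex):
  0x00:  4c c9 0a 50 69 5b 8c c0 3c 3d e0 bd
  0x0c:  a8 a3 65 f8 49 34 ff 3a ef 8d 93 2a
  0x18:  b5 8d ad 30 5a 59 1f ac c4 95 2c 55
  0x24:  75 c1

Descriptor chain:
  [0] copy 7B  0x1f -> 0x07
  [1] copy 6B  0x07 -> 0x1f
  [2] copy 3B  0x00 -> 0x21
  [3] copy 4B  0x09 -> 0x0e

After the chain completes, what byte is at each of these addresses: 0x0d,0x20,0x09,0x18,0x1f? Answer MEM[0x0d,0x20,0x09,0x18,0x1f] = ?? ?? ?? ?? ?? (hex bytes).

MEM[0x0d,0x20,0x09,0x18,0x1f] = c1 c4 95 b5 ac

D0: mem[0x07..0x0d] <- [ac c4 95 2c 55 75 c1]
D1: mem[0x1f..0x24] <- [ac c4 95 2c 55 75]
D2: mem[0x21..0x23] <- [4c c9 0a]
D3: mem[0x0e..0x11] <- [95 2c 55 75]
query mem[0x0d]=0xc1, mem[0x20]=0xc4, mem[0x09]=0x95, mem[0x18]=0xb5, mem[0x1f]=0xac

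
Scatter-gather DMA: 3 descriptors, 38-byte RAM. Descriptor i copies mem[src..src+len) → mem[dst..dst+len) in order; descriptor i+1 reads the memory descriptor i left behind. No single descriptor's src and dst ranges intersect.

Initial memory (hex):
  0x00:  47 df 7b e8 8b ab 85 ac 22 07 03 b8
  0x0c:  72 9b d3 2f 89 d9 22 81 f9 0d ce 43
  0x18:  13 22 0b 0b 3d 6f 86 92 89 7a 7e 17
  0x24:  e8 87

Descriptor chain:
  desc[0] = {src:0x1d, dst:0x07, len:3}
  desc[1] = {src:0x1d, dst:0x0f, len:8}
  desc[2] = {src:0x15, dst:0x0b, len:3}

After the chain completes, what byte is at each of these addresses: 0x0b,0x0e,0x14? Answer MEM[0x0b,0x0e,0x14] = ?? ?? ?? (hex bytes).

[0] 0x1d->0x07 len=3 : 6f 86 92
[1] 0x1d->0x0f len=8 : 6f 86 92 89 7a 7e 17 e8
[2] 0x15->0x0b len=3 : 17 e8 43
query mem[0x0b]=0x17, mem[0x0e]=0xd3, mem[0x14]=0x7e

MEM[0x0b,0x0e,0x14] = 17 d3 7e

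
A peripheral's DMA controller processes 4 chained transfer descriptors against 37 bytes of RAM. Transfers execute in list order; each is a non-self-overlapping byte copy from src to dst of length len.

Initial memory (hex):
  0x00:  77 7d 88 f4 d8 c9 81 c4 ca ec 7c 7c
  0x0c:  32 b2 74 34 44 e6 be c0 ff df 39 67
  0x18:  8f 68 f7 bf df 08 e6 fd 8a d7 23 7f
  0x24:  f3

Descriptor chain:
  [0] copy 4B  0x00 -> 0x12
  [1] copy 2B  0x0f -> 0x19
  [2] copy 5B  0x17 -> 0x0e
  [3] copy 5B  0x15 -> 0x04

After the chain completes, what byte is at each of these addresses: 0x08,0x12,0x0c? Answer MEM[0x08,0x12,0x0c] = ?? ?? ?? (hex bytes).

MEM[0x08,0x12,0x0c] = 34 bf 32

  after D0: wrote 4B at 0x12 = 777d88f4
  after D1: wrote 2B at 0x19 = 3444
  after D2: wrote 5B at 0x0e = 678f3444bf
  after D3: wrote 5B at 0x04 = f439678f34
query mem[0x08]=0x34, mem[0x12]=0xbf, mem[0x0c]=0x32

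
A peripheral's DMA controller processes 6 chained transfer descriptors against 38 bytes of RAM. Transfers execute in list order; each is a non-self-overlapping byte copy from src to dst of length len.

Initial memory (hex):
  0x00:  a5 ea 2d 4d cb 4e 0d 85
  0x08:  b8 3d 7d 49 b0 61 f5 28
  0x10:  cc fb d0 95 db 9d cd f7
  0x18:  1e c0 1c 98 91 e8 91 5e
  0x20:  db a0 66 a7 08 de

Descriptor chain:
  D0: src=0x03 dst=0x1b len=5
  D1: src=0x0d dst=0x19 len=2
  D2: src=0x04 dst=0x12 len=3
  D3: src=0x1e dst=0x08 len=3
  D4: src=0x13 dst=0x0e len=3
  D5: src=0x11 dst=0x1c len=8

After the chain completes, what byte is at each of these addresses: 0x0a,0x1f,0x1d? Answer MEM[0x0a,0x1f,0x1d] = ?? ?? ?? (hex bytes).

[0] 0x03->0x1b len=5 : 4d cb 4e 0d 85
[1] 0x0d->0x19 len=2 : 61 f5
[2] 0x04->0x12 len=3 : cb 4e 0d
[3] 0x1e->0x08 len=3 : 0d 85 db
[4] 0x13->0x0e len=3 : 4e 0d 9d
[5] 0x11->0x1c len=8 : fb cb 4e 0d 9d cd f7 1e
query mem[0x0a]=0xdb, mem[0x1f]=0x0d, mem[0x1d]=0xcb

MEM[0x0a,0x1f,0x1d] = db 0d cb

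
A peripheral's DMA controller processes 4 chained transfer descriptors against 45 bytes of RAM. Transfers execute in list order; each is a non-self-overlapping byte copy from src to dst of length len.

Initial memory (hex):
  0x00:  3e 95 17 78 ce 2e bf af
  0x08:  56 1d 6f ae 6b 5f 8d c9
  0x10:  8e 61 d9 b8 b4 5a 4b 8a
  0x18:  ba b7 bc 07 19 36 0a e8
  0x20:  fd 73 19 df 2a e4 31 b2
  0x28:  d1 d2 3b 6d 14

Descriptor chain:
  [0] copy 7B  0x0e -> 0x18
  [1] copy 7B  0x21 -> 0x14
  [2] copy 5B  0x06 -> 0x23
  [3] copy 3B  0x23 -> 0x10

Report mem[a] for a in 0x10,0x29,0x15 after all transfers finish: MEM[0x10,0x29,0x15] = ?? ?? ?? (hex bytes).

MEM[0x10,0x29,0x15] = bf d2 19

#0 dst[0x18+7] := {0x8d,0xc9,0x8e,0x61,0xd9,0xb8,0xb4}
#1 dst[0x14+7] := {0x73,0x19,0xdf,0x2a,0xe4,0x31,0xb2}
#2 dst[0x23+5] := {0xbf,0xaf,0x56,0x1d,0x6f}
#3 dst[0x10+3] := {0xbf,0xaf,0x56}
query mem[0x10]=0xbf, mem[0x29]=0xd2, mem[0x15]=0x19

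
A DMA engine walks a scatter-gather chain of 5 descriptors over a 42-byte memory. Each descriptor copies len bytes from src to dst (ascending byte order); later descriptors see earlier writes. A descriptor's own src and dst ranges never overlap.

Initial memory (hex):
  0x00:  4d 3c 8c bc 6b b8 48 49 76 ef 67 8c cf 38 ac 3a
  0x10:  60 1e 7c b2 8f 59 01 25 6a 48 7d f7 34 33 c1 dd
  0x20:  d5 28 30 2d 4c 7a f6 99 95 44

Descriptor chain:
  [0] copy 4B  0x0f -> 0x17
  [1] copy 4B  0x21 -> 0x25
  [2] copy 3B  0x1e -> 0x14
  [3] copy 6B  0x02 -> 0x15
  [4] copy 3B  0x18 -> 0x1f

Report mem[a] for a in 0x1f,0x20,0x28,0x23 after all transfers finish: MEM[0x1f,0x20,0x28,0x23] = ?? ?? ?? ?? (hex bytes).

  after D0: wrote 4B at 0x17 = 3a601e7c
  after D1: wrote 4B at 0x25 = 28302d4c
  after D2: wrote 3B at 0x14 = c1ddd5
  after D3: wrote 6B at 0x15 = 8cbc6bb84849
  after D4: wrote 3B at 0x1f = b84849
query mem[0x1f]=0xb8, mem[0x20]=0x48, mem[0x28]=0x4c, mem[0x23]=0x2d

MEM[0x1f,0x20,0x28,0x23] = b8 48 4c 2d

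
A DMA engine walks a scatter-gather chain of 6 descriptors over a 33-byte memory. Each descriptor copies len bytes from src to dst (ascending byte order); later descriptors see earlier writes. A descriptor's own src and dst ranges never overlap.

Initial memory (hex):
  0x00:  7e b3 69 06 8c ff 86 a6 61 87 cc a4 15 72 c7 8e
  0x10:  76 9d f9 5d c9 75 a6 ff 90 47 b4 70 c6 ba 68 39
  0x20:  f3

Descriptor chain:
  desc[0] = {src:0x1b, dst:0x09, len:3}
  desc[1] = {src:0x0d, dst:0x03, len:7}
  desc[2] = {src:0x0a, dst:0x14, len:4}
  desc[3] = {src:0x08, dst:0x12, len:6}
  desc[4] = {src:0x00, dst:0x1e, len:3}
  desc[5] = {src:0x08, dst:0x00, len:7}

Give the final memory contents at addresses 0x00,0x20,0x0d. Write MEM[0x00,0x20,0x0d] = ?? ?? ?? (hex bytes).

MEM[0x00,0x20,0x0d] = f9 69 72

  after D0: wrote 3B at 0x09 = 70c6ba
  after D1: wrote 7B at 0x03 = 72c78e769df95d
  after D2: wrote 4B at 0x14 = c6ba1572
  after D3: wrote 6B at 0x12 = f95dc6ba1572
  after D4: wrote 3B at 0x1e = 7eb369
  after D5: wrote 7B at 0x00 = f95dc6ba1572c7
query mem[0x00]=0xf9, mem[0x20]=0x69, mem[0x0d]=0x72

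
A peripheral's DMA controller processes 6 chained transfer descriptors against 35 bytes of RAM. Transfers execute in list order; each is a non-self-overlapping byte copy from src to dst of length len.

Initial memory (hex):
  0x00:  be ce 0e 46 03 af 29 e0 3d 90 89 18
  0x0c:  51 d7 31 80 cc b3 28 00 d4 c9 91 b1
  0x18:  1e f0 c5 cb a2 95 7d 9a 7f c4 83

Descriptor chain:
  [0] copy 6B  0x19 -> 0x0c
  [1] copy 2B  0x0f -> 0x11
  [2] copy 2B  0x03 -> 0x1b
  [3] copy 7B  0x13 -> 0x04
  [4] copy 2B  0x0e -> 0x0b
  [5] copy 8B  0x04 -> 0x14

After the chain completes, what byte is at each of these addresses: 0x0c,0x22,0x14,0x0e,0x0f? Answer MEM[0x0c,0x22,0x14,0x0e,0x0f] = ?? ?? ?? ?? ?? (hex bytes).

  after D0: wrote 6B at 0x0c = f0c5cba2957d
  after D1: wrote 2B at 0x11 = a295
  after D2: wrote 2B at 0x1b = 4603
  after D3: wrote 7B at 0x04 = 00d4c991b11ef0
  after D4: wrote 2B at 0x0b = cba2
  after D5: wrote 8B at 0x14 = 00d4c991b11ef0cb
query mem[0x0c]=0xa2, mem[0x22]=0x83, mem[0x14]=0x00, mem[0x0e]=0xcb, mem[0x0f]=0xa2

MEM[0x0c,0x22,0x14,0x0e,0x0f] = a2 83 00 cb a2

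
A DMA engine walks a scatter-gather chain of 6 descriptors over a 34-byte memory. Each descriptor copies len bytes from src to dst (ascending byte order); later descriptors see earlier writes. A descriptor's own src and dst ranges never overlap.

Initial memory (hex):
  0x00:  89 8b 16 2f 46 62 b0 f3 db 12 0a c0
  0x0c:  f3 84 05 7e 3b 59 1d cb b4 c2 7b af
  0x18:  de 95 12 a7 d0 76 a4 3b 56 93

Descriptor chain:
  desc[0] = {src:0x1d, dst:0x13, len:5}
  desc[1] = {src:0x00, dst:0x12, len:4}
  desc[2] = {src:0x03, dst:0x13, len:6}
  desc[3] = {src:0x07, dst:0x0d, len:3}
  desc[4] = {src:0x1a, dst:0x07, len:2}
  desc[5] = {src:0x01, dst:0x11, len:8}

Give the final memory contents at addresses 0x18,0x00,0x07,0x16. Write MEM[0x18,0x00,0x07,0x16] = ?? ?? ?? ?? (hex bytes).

  after D0: wrote 5B at 0x13 = 76a43b5693
  after D1: wrote 4B at 0x12 = 898b162f
  after D2: wrote 6B at 0x13 = 2f4662b0f3db
  after D3: wrote 3B at 0x0d = f3db12
  after D4: wrote 2B at 0x07 = 12a7
  after D5: wrote 8B at 0x11 = 8b162f4662b012a7
query mem[0x18]=0xa7, mem[0x00]=0x89, mem[0x07]=0x12, mem[0x16]=0xb0

MEM[0x18,0x00,0x07,0x16] = a7 89 12 b0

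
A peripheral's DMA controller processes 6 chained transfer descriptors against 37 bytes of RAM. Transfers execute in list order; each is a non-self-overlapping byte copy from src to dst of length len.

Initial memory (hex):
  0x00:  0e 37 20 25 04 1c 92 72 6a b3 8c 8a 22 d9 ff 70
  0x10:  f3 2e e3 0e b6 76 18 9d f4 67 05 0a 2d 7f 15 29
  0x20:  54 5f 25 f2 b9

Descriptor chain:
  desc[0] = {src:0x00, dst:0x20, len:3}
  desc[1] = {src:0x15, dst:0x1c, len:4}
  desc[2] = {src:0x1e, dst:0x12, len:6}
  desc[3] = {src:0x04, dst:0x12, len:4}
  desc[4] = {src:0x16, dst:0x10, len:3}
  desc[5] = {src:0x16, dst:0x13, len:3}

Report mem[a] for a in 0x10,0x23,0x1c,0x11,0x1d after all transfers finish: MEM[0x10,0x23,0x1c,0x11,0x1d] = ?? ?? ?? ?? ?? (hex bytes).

D0: mem[0x20..0x22] <- [0e 37 20]
D1: mem[0x1c..0x1f] <- [76 18 9d f4]
D2: mem[0x12..0x17] <- [9d f4 0e 37 20 f2]
D3: mem[0x12..0x15] <- [04 1c 92 72]
D4: mem[0x10..0x12] <- [20 f2 f4]
D5: mem[0x13..0x15] <- [20 f2 f4]
query mem[0x10]=0x20, mem[0x23]=0xf2, mem[0x1c]=0x76, mem[0x11]=0xf2, mem[0x1d]=0x18

MEM[0x10,0x23,0x1c,0x11,0x1d] = 20 f2 76 f2 18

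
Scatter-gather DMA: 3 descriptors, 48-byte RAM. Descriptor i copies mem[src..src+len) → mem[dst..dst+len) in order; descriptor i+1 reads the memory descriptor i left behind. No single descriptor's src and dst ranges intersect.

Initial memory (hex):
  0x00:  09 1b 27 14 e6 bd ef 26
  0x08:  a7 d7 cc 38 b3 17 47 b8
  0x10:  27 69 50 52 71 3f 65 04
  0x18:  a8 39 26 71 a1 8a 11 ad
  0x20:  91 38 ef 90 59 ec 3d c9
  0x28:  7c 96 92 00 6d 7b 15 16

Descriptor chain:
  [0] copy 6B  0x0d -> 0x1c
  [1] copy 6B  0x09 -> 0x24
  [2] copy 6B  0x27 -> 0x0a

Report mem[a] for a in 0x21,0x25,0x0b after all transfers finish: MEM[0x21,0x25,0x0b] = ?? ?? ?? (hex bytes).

MEM[0x21,0x25,0x0b] = 50 cc 17

D0: mem[0x1c..0x21] <- [17 47 b8 27 69 50]
D1: mem[0x24..0x29] <- [d7 cc 38 b3 17 47]
D2: mem[0x0a..0x0f] <- [b3 17 47 92 00 6d]
query mem[0x21]=0x50, mem[0x25]=0xcc, mem[0x0b]=0x17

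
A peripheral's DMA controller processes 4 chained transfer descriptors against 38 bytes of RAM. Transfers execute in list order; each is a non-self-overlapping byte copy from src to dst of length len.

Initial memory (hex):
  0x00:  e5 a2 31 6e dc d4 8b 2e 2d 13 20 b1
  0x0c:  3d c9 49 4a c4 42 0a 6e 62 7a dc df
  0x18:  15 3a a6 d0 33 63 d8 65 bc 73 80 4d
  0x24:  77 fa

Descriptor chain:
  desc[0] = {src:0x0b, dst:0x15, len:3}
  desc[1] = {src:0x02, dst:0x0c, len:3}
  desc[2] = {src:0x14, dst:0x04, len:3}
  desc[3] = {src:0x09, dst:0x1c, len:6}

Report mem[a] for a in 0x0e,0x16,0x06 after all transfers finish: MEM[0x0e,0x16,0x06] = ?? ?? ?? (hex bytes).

#0 dst[0x15+3] := {0xb1,0x3d,0xc9}
#1 dst[0x0c+3] := {0x31,0x6e,0xdc}
#2 dst[0x04+3] := {0x62,0xb1,0x3d}
#3 dst[0x1c+6] := {0x13,0x20,0xb1,0x31,0x6e,0xdc}
query mem[0x0e]=0xdc, mem[0x16]=0x3d, mem[0x06]=0x3d

MEM[0x0e,0x16,0x06] = dc 3d 3d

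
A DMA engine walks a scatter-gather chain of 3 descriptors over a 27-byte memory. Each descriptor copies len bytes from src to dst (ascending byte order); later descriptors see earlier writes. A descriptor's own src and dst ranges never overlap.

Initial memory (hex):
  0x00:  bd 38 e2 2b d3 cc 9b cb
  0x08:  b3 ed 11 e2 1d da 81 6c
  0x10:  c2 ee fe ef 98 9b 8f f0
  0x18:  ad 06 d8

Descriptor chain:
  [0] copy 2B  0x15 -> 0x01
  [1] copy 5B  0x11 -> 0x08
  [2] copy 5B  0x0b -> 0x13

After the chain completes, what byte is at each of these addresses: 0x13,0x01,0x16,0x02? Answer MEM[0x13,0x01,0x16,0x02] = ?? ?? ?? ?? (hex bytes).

  after D0: wrote 2B at 0x01 = 9b8f
  after D1: wrote 5B at 0x08 = eefeef989b
  after D2: wrote 5B at 0x13 = 989bda816c
query mem[0x13]=0x98, mem[0x01]=0x9b, mem[0x16]=0x81, mem[0x02]=0x8f

MEM[0x13,0x01,0x16,0x02] = 98 9b 81 8f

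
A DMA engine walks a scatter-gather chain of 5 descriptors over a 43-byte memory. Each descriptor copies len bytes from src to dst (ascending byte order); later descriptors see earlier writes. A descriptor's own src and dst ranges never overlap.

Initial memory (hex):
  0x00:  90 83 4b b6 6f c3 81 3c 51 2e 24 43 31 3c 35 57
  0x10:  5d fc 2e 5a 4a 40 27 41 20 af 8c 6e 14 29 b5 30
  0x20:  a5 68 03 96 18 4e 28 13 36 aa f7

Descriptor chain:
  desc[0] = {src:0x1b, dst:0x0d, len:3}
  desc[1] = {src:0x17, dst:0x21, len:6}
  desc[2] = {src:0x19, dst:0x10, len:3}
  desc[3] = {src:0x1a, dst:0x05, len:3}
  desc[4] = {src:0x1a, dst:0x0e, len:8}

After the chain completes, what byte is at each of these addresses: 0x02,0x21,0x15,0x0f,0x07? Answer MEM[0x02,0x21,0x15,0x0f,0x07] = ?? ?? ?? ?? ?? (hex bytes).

MEM[0x02,0x21,0x15,0x0f,0x07] = 4b 41 41 6e 14

  after D0: wrote 3B at 0x0d = 6e1429
  after D1: wrote 6B at 0x21 = 4120af8c6e14
  after D2: wrote 3B at 0x10 = af8c6e
  after D3: wrote 3B at 0x05 = 8c6e14
  after D4: wrote 8B at 0x0e = 8c6e1429b530a541
query mem[0x02]=0x4b, mem[0x21]=0x41, mem[0x15]=0x41, mem[0x0f]=0x6e, mem[0x07]=0x14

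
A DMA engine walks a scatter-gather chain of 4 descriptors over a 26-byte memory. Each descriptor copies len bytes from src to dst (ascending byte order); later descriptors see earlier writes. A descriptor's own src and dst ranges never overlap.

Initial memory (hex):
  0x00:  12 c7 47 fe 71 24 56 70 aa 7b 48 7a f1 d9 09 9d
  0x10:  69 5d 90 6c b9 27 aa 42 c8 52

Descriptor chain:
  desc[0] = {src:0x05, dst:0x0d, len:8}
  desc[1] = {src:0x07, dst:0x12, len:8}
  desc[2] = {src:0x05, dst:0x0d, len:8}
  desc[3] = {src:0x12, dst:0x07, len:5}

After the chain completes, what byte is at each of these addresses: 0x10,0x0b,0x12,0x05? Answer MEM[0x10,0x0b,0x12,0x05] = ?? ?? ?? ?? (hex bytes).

[0] 0x05->0x0d len=8 : 24 56 70 aa 7b 48 7a f1
[1] 0x07->0x12 len=8 : 70 aa 7b 48 7a f1 24 56
[2] 0x05->0x0d len=8 : 24 56 70 aa 7b 48 7a f1
[3] 0x12->0x07 len=5 : 48 7a f1 48 7a
query mem[0x10]=0xaa, mem[0x0b]=0x7a, mem[0x12]=0x48, mem[0x05]=0x24

MEM[0x10,0x0b,0x12,0x05] = aa 7a 48 24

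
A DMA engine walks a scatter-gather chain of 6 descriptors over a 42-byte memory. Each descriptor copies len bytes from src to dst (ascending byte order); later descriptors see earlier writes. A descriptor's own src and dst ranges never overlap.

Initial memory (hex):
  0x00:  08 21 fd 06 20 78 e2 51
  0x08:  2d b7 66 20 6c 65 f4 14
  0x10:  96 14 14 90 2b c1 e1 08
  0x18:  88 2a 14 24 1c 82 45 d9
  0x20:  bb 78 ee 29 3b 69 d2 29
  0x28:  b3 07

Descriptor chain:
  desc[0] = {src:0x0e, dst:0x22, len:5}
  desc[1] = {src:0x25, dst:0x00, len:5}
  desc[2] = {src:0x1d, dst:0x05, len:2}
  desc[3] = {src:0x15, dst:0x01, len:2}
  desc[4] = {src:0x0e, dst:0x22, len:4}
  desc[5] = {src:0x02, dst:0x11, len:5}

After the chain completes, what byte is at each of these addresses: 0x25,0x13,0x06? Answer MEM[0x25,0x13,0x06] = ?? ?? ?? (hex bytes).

MEM[0x25,0x13,0x06] = 14 07 45

#0 dst[0x22+5] := {0xf4,0x14,0x96,0x14,0x14}
#1 dst[0x00+5] := {0x14,0x14,0x29,0xb3,0x07}
#2 dst[0x05+2] := {0x82,0x45}
#3 dst[0x01+2] := {0xc1,0xe1}
#4 dst[0x22+4] := {0xf4,0x14,0x96,0x14}
#5 dst[0x11+5] := {0xe1,0xb3,0x07,0x82,0x45}
query mem[0x25]=0x14, mem[0x13]=0x07, mem[0x06]=0x45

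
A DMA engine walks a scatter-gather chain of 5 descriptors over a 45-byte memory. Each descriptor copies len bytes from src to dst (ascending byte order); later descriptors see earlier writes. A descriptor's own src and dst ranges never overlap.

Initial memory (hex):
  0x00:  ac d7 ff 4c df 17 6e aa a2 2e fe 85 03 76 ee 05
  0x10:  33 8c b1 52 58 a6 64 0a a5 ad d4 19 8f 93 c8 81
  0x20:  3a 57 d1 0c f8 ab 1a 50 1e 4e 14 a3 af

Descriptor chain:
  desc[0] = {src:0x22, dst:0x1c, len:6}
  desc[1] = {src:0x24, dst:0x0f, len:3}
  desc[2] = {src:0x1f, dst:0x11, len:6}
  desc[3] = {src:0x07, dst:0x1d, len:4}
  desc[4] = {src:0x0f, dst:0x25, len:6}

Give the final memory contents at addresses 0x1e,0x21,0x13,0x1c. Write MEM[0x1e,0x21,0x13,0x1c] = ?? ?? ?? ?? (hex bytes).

D0: mem[0x1c..0x21] <- [d1 0c f8 ab 1a 50]
D1: mem[0x0f..0x11] <- [f8 ab 1a]
D2: mem[0x11..0x16] <- [ab 1a 50 d1 0c f8]
D3: mem[0x1d..0x20] <- [aa a2 2e fe]
D4: mem[0x25..0x2a] <- [f8 ab ab 1a 50 d1]
query mem[0x1e]=0xa2, mem[0x21]=0x50, mem[0x13]=0x50, mem[0x1c]=0xd1

MEM[0x1e,0x21,0x13,0x1c] = a2 50 50 d1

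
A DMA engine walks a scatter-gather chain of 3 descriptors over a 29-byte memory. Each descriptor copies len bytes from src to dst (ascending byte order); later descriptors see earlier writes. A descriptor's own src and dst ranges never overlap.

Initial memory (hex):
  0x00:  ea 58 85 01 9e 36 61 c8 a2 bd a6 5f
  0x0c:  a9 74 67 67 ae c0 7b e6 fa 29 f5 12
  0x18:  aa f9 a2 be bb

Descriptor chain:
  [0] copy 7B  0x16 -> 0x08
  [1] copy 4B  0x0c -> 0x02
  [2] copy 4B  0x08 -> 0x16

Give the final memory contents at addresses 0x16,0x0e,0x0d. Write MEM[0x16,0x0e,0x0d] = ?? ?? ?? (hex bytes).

MEM[0x16,0x0e,0x0d] = f5 bb be

D0: mem[0x08..0x0e] <- [f5 12 aa f9 a2 be bb]
D1: mem[0x02..0x05] <- [a2 be bb 67]
D2: mem[0x16..0x19] <- [f5 12 aa f9]
query mem[0x16]=0xf5, mem[0x0e]=0xbb, mem[0x0d]=0xbe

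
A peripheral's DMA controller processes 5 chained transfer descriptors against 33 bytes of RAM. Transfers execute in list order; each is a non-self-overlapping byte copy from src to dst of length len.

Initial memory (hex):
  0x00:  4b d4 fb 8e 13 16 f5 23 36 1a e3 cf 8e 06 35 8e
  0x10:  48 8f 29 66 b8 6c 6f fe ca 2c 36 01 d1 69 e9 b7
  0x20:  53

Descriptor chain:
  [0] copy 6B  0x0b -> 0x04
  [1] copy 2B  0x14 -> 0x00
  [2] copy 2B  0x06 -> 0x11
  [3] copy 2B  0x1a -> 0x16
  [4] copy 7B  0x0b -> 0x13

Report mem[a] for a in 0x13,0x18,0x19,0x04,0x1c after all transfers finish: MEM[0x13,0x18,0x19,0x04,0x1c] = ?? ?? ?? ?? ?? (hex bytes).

D0: mem[0x04..0x09] <- [cf 8e 06 35 8e 48]
D1: mem[0x00..0x01] <- [b8 6c]
D2: mem[0x11..0x12] <- [06 35]
D3: mem[0x16..0x17] <- [36 01]
D4: mem[0x13..0x19] <- [cf 8e 06 35 8e 48 06]
query mem[0x13]=0xcf, mem[0x18]=0x48, mem[0x19]=0x06, mem[0x04]=0xcf, mem[0x1c]=0xd1

MEM[0x13,0x18,0x19,0x04,0x1c] = cf 48 06 cf d1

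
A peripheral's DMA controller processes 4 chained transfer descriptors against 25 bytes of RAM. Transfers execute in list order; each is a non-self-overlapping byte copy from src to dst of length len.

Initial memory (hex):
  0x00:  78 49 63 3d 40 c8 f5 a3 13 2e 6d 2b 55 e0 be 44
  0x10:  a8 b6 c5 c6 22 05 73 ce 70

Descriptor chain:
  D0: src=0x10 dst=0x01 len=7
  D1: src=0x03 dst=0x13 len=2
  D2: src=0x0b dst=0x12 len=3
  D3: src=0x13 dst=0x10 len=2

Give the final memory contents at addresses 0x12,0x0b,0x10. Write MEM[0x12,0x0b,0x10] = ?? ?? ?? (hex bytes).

[0] 0x10->0x01 len=7 : a8 b6 c5 c6 22 05 73
[1] 0x03->0x13 len=2 : c5 c6
[2] 0x0b->0x12 len=3 : 2b 55 e0
[3] 0x13->0x10 len=2 : 55 e0
query mem[0x12]=0x2b, mem[0x0b]=0x2b, mem[0x10]=0x55

MEM[0x12,0x0b,0x10] = 2b 2b 55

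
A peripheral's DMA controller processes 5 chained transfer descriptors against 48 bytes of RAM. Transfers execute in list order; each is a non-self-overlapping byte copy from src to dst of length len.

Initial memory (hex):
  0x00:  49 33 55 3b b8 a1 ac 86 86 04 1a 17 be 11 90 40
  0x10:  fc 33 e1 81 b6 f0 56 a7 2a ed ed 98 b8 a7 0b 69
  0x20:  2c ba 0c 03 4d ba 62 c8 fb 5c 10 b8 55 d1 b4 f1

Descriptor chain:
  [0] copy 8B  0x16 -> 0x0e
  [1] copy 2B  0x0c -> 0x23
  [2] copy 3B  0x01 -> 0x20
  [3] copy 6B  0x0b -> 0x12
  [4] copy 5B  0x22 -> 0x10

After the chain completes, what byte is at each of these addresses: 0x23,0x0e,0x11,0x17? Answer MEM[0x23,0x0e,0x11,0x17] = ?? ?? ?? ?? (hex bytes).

MEM[0x23,0x0e,0x11,0x17] = be 56 be 2a

D0: mem[0x0e..0x15] <- [56 a7 2a ed ed 98 b8 a7]
D1: mem[0x23..0x24] <- [be 11]
D2: mem[0x20..0x22] <- [33 55 3b]
D3: mem[0x12..0x17] <- [17 be 11 56 a7 2a]
D4: mem[0x10..0x14] <- [3b be 11 ba 62]
query mem[0x23]=0xbe, mem[0x0e]=0x56, mem[0x11]=0xbe, mem[0x17]=0x2a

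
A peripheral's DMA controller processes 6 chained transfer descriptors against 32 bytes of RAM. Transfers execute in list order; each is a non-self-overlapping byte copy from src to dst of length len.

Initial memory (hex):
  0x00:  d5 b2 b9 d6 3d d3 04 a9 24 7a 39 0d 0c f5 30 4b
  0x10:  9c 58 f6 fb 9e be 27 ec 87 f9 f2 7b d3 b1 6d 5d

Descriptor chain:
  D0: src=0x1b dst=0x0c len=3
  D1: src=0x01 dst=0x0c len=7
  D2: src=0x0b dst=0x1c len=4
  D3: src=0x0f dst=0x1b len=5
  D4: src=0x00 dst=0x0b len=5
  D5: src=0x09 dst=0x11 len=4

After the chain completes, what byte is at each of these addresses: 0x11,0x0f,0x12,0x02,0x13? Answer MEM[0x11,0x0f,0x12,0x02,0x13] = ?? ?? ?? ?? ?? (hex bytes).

MEM[0x11,0x0f,0x12,0x02,0x13] = 7a 3d 39 b9 d5

D0: mem[0x0c..0x0e] <- [7b d3 b1]
D1: mem[0x0c..0x12] <- [b2 b9 d6 3d d3 04 a9]
D2: mem[0x1c..0x1f] <- [0d b2 b9 d6]
D3: mem[0x1b..0x1f] <- [3d d3 04 a9 fb]
D4: mem[0x0b..0x0f] <- [d5 b2 b9 d6 3d]
D5: mem[0x11..0x14] <- [7a 39 d5 b2]
query mem[0x11]=0x7a, mem[0x0f]=0x3d, mem[0x12]=0x39, mem[0x02]=0xb9, mem[0x13]=0xd5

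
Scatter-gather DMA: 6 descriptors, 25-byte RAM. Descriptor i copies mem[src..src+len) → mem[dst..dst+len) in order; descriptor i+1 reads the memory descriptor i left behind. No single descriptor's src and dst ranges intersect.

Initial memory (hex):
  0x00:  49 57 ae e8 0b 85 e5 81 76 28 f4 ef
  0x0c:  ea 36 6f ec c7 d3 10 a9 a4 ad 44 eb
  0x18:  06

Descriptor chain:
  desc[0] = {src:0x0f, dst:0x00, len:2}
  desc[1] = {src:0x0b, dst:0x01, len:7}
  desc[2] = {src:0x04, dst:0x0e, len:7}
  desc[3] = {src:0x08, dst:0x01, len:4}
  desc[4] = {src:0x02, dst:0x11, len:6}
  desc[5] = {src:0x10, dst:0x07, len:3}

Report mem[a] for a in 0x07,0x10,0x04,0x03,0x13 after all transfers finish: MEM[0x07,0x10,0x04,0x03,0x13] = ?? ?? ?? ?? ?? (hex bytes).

MEM[0x07,0x10,0x04,0x03,0x13] = c7 c7 ef f4 ef

#0 dst[0x00+2] := {0xec,0xc7}
#1 dst[0x01+7] := {0xef,0xea,0x36,0x6f,0xec,0xc7,0xd3}
#2 dst[0x0e+7] := {0x6f,0xec,0xc7,0xd3,0x76,0x28,0xf4}
#3 dst[0x01+4] := {0x76,0x28,0xf4,0xef}
#4 dst[0x11+6] := {0x28,0xf4,0xef,0xec,0xc7,0xd3}
#5 dst[0x07+3] := {0xc7,0x28,0xf4}
query mem[0x07]=0xc7, mem[0x10]=0xc7, mem[0x04]=0xef, mem[0x03]=0xf4, mem[0x13]=0xef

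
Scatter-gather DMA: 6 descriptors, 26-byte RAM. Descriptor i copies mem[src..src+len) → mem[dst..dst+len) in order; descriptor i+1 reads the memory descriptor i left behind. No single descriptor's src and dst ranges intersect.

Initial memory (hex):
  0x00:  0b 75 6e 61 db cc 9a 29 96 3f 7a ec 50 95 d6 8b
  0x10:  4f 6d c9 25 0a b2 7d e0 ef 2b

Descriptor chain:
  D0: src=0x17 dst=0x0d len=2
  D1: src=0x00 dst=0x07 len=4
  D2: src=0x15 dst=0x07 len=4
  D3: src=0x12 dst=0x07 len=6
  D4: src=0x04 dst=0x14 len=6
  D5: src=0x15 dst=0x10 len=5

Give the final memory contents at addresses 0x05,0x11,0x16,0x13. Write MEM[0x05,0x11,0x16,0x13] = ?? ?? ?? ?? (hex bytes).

D0: mem[0x0d..0x0e] <- [e0 ef]
D1: mem[0x07..0x0a] <- [0b 75 6e 61]
D2: mem[0x07..0x0a] <- [b2 7d e0 ef]
D3: mem[0x07..0x0c] <- [c9 25 0a b2 7d e0]
D4: mem[0x14..0x19] <- [db cc 9a c9 25 0a]
D5: mem[0x10..0x14] <- [cc 9a c9 25 0a]
query mem[0x05]=0xcc, mem[0x11]=0x9a, mem[0x16]=0x9a, mem[0x13]=0x25

MEM[0x05,0x11,0x16,0x13] = cc 9a 9a 25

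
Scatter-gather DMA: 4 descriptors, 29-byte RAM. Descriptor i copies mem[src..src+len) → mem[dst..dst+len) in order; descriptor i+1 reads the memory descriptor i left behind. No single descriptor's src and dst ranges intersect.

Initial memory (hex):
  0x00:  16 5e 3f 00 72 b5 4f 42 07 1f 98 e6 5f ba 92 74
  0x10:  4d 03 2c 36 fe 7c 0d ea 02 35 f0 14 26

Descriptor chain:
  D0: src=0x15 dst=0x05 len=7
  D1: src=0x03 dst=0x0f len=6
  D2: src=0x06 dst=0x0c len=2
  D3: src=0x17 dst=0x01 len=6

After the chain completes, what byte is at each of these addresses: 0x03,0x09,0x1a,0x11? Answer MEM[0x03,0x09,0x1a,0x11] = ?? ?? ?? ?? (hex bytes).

MEM[0x03,0x09,0x1a,0x11] = 35 35 f0 7c

#0 dst[0x05+7] := {0x7c,0x0d,0xea,0x02,0x35,0xf0,0x14}
#1 dst[0x0f+6] := {0x00,0x72,0x7c,0x0d,0xea,0x02}
#2 dst[0x0c+2] := {0x0d,0xea}
#3 dst[0x01+6] := {0xea,0x02,0x35,0xf0,0x14,0x26}
query mem[0x03]=0x35, mem[0x09]=0x35, mem[0x1a]=0xf0, mem[0x11]=0x7c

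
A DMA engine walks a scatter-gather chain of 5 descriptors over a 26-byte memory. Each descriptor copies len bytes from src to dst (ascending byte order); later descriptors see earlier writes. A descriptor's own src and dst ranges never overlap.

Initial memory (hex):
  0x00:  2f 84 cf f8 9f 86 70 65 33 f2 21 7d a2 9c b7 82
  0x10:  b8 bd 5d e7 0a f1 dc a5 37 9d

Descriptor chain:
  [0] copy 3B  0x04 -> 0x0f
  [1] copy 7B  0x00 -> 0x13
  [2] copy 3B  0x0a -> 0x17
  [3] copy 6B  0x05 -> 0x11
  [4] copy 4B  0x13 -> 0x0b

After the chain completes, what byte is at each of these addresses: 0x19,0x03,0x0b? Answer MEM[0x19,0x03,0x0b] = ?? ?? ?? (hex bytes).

MEM[0x19,0x03,0x0b] = a2 f8 65

[0] 0x04->0x0f len=3 : 9f 86 70
[1] 0x00->0x13 len=7 : 2f 84 cf f8 9f 86 70
[2] 0x0a->0x17 len=3 : 21 7d a2
[3] 0x05->0x11 len=6 : 86 70 65 33 f2 21
[4] 0x13->0x0b len=4 : 65 33 f2 21
query mem[0x19]=0xa2, mem[0x03]=0xf8, mem[0x0b]=0x65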